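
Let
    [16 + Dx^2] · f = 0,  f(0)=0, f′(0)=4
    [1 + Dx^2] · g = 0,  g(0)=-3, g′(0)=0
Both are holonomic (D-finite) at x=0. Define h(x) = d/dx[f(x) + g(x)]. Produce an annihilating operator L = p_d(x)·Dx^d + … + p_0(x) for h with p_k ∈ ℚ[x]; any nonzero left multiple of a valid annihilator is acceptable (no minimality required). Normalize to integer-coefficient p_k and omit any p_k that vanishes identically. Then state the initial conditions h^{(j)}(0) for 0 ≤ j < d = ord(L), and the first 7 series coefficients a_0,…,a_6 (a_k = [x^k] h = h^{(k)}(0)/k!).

L = 16 + 17·Dx^2 + Dx^4  (order 4).
h: a_k = 4, 3, -32, -1/2, 128/3, 1/40, -1024/45, …
ICs: h(0) = 4, h′(0) = 3, h′′(0) = -64, h′′′(0) = -3.

f: a_k = 0, 4, 0, -32/3, 0, 128/15, 0, …
g: a_k = -3, 0, 3/2, 0, -1/8, 0, 1/240, …
L₀ := lclm(L_f,L_g); ord L₀ ≤ 2+2.
h=h₀': d/dx-closure on L₀ ⇒ L.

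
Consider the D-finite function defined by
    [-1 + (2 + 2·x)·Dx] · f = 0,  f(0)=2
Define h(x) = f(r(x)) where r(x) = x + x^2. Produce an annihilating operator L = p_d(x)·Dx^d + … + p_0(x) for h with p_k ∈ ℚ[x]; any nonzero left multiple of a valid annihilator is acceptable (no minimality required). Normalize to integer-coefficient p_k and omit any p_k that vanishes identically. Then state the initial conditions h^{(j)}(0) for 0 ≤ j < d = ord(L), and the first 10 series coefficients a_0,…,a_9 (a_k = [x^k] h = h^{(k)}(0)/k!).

L = (-1 - 2·x) + (2 + 2·x + 2·x^2)·Dx  (order 1).
h: a_k = 2, 1, 3/4, -3/8, 3/64, 15/128, -57/512, 21/1024, 867/16384, -1893/32768, …
ICs: h(0) = 2.

f: a_k = 2, 1, -1/4, 1/8, -5/64, 7/128, -21/512, 33/1024, -429/16384, 715/32768, …
Change of var in L_f (x↦r) gives L₀.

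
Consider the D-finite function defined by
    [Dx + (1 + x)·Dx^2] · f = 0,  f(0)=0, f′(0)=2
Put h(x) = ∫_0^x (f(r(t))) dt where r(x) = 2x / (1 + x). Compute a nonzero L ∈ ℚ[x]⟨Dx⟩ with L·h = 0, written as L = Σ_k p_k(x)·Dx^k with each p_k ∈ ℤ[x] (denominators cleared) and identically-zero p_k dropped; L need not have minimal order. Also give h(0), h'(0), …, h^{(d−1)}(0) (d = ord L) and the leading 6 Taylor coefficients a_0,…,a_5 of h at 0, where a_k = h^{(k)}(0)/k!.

f: a_k = 0, 2, -1, 2/3, -1/2, 2/5, …
L₀ from L_f via x↦r, Dx↦r'^{-1}Dx.
Integrate: L := L₀·Dx.
L = (4 + 6·x)·Dx^2 + (1 + 4·x + 3·x^2)·Dx^3  (order 3).
h: a_k = 0, 0, 2, -8/3, 13/3, -8, …
ICs: h(0) = 0, h′(0) = 0, h′′(0) = 4.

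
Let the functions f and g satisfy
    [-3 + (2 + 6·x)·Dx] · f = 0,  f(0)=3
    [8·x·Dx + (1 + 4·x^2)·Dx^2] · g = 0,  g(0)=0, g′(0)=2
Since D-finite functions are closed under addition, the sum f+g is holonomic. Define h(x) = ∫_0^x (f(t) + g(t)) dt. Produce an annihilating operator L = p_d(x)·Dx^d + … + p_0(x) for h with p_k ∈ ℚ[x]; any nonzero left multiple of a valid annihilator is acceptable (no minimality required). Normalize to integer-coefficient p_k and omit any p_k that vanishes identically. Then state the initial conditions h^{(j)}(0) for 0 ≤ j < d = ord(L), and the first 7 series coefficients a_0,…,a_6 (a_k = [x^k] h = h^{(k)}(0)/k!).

L = (-48 - 360·x + 576·x^2 + 864·x^3)·Dx^2 + (-59 - 192·x - 120·x^2 + 2304·x^3 + 3024·x^4)·Dx^3 + (-6 + 14·x + 144·x^2 + 272·x^3 + 672·x^4 + 864·x^5)·Dx^4  (order 4).
h: a_k = 0, 3, 13/4, -9/8, 115/192, -243/128, 33707/7680, …
ICs: h(0) = 0, h′(0) = 3, h′′(0) = 13/2, h′′′(0) = -27/4.

f: a_k = 3, 9/2, -27/8, 81/16, -1215/128, 5103/256, -45927/1024, …
g: a_k = 0, 2, 0, -8/3, 0, 32/5, 0, …
Weyl lclm of L_f,L_g ⇒ L₀ (ord ≤ 3).
∫: right-multiply L₀ by Dx.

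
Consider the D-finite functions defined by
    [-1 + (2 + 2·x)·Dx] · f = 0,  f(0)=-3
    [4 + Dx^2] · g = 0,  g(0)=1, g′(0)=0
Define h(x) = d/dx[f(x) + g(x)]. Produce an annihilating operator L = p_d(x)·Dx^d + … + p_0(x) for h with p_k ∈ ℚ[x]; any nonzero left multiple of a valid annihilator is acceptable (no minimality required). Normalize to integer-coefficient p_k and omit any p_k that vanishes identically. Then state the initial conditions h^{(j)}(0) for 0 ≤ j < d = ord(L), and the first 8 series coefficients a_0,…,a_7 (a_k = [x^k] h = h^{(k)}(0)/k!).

L = (-124 - 128·x - 64·x^2) + (-152 - 408·x - 384·x^2 - 128·x^3)·Dx + (-31 - 32·x - 16·x^2)·Dx^2 + (-38 - 102·x - 96·x^2 - 32·x^3)·Dx^3  (order 3).
h: a_k = -3/2, -13/4, -9/16, 301/96, -105/256, -1261/7680, -693/2048, 470941/1290240, …
ICs: h(0) = -3/2, h′(0) = -13/4, h′′(0) = -9/8.

f: a_k = -3, -3/2, 3/8, -3/16, 15/128, -21/256, 63/1024, -99/2048, …
g: a_k = 1, 0, -2, 0, 2/3, 0, -4/45, 0, …
f+g: L₀ = lclm(L_f,L_g), ord ≤ 1+2.
Derive L from L₀ (diff closure).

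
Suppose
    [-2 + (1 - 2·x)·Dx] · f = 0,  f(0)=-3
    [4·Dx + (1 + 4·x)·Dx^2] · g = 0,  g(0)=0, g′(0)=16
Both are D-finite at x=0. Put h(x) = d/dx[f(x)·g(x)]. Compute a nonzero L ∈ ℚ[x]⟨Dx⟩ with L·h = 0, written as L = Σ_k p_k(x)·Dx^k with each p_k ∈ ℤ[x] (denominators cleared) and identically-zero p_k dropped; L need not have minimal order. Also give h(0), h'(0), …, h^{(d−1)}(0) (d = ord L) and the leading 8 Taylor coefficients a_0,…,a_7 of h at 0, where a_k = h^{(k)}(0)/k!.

f: a_k = -3, -6, -12, -24, -48, -96, -192, -384, …
g: a_k = 0, 16, -32, 256/3, -256, 4096/5, -8192/3, 65536/7, …
Product ⇒ symmetric product L₀, ord ≤ 2.
Derive L from L₀ (diff closure).
L = 32 + (-2 + 40·x)·Dx + (-1 - 2·x + 8·x^2)·Dx^2  (order 2).
h: a_k = -48, 0, -768, 1024, -9728, 129024/5, -681984/5, 16613376/35, …
ICs: h(0) = -48, h′(0) = 0.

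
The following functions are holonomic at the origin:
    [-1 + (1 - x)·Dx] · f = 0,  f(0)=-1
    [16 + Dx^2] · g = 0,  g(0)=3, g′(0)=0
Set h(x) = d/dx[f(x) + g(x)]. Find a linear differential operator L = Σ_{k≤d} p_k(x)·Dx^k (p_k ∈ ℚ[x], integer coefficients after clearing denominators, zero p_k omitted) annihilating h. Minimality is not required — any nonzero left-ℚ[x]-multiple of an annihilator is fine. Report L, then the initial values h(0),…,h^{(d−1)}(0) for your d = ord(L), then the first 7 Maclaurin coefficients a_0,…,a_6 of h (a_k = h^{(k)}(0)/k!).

L = (448 - 512·x + 256·x^2) + (-176 + 432·x - 384·x^2 + 128·x^3)·Dx + (28 - 32·x + 16·x^2)·Dx^2 + (-11 + 27·x - 24·x^2 + 8·x^3)·Dx^3  (order 3).
h: a_k = -1, -50, -3, 124, -5, -542/5, -7, …
ICs: h(0) = -1, h′(0) = -50, h′′(0) = -6.

f: a_k = -1, -1, -1, -1, -1, -1, -1, …
g: a_k = 3, 0, -24, 0, 32, 0, -256/15, …
L₀ := lclm(L_f,L_g); ord L₀ ≤ 1+2.
Differentiate: ansatz ord ≤ ord L₀ ⇒ L.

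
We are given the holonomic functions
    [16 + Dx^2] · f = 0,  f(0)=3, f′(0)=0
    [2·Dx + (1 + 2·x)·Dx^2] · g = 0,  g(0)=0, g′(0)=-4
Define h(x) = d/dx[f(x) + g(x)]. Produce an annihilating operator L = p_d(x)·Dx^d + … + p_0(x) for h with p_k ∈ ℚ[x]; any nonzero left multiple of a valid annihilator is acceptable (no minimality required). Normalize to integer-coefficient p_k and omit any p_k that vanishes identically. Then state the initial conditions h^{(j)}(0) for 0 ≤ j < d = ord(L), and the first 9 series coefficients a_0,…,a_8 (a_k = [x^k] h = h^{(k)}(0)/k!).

L = (160 + 256·x + 256·x^2) + (48 + 224·x + 384·x^2 + 256·x^3)·Dx + (10 + 16·x + 16·x^2)·Dx^2 + (3 + 14·x + 24·x^2 + 16·x^3)·Dx^3  (order 3).
h: a_k = -4, -40, -16, 160, -64, 128/5, -256, 57856/105, -1024, …
ICs: h(0) = -4, h′(0) = -40, h′′(0) = -32.

f: a_k = 3, 0, -24, 0, 32, 0, -256/15, 0, 512/105, …
g: a_k = 0, -4, 4, -16/3, 8, -64/5, 64/3, -256/7, 64, …
L₀ := lclm(L_f,L_g); ord L₀ ≤ 2+2.
Derive L from L₀ (diff closure).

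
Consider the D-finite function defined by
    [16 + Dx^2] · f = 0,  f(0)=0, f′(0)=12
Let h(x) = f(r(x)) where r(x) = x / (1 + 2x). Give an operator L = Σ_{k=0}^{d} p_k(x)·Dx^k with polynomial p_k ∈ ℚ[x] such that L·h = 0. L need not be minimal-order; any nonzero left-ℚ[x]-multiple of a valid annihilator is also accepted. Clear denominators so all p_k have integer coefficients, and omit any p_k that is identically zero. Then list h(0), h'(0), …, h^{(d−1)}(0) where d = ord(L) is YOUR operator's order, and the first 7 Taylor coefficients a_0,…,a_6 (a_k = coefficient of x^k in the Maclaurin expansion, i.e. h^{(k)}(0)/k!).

L = 16 + (4 + 24·x + 48·x^2 + 32·x^3)·Dx + (1 + 8·x + 24·x^2 + 32·x^3 + 16·x^4)·Dx^2  (order 2).
h: a_k = 0, 12, -24, 16, 96, -2752/5, 1920, …
ICs: h(0) = 0, h′(0) = 12.

f: a_k = 0, 12, 0, -32, 0, 128/5, 0, …
h₀=f(r): pull back L_f along r ⇒ L₀.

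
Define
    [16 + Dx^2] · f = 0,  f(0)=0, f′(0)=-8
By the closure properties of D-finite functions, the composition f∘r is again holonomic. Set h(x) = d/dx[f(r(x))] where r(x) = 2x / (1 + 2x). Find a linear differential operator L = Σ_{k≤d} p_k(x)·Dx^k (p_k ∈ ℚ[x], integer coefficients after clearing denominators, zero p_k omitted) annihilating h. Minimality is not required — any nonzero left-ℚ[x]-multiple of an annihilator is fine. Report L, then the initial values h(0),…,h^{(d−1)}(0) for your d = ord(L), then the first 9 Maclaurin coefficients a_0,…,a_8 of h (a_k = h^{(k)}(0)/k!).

L = (88 + 96·x + 96·x^2) + (12 + 72·x + 144·x^2 + 96·x^3)·Dx + (1 + 8·x + 24·x^2 + 32·x^3 + 16·x^4)·Dx^2  (order 2).
h: a_k = -16, 64, 320, -3584, 49408/3, -46080, 2520064/45, 10305536/45, -123301888/63, …
ICs: h(0) = -16, h′(0) = 64.

f: a_k = 0, -8, 0, 64/3, 0, -256/15, 0, 2048/315, 0, …
f∘r: x↦r, Dx↦Dx/r' in L_f ⇒ L₀.
Derive L from L₀ (diff closure).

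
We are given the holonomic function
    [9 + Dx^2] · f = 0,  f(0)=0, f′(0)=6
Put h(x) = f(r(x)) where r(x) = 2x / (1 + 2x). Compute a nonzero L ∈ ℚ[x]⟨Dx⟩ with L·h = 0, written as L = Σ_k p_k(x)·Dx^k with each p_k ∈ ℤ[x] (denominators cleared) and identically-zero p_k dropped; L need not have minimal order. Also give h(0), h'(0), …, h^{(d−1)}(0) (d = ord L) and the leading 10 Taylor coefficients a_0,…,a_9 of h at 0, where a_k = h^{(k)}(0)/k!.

L = 36 + (4 + 24·x + 48·x^2 + 32·x^3)·Dx + (1 + 8·x + 24·x^2 + 32·x^3 + 16·x^4)·Dx^2  (order 2).
h: a_k = 0, 12, -24, -24, 336, -7032/5, 4080, -309648/35, 60576/5, 238488/35, …
ICs: h(0) = 0, h′(0) = 12.

f: a_k = 0, 6, 0, -9, 0, 81/20, 0, -243/280, 0, 243/2240, …
f∘r: x↦r, Dx↦Dx/r' in L_f ⇒ L₀.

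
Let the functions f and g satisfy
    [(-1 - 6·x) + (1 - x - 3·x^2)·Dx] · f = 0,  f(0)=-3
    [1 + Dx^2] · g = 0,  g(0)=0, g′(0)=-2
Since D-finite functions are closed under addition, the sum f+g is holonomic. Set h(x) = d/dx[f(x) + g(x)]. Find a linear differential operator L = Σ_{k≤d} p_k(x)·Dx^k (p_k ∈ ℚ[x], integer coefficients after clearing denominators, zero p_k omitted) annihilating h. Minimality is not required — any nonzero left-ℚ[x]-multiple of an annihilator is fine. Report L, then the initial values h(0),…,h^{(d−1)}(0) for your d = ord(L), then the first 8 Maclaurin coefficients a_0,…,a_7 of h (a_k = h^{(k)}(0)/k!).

L = (464 + 2522·x + 8618·x^2 + 6330·x^3 + 9630·x^4 + 486·x^5 + 486·x^6) + (-43 - 249·x + 114·x^2 + 559·x^3 + 1500·x^4 + 1863·x^5 + 189·x^6 + 162·x^7)·Dx + (464 + 2522·x + 8618·x^2 + 6330·x^3 + 9630·x^4 + 486·x^5 + 486·x^6)·Dx^2 + (-43 - 249·x + 114·x^2 + 559·x^3 + 1500·x^4 + 1863·x^5 + 189·x^6 + 162·x^7)·Dx^3  (order 3).
h: a_k = -5, -24, -62, -228, -7201/12, -1746, -1640519/360, -12192, …
ICs: h(0) = -5, h′(0) = -24, h′′(0) = -124.

f: a_k = -3, -3, -12, -21, -57, -120, -291, -651, …
g: a_k = 0, -2, 0, 1/3, 0, -1/60, 0, 1/2520, …
Weyl lclm of L_f,L_g ⇒ L₀ (ord ≤ 3).
Differentiate: ansatz ord ≤ ord L₀ ⇒ L.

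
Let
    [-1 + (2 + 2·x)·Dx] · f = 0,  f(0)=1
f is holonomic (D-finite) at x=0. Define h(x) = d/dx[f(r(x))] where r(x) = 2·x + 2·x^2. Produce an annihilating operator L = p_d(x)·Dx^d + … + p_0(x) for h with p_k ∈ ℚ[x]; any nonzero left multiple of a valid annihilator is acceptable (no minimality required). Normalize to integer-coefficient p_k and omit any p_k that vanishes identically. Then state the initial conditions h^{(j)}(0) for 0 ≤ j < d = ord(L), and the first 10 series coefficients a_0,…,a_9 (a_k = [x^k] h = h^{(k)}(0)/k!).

f: a_k = 1, 1/2, -1/8, 1/16, -5/128, 7/256, -21/1024, 33/2048, -429/32768, 715/65536, …
Substitute x→r, Dx→(1/r')Dx; clear ⇒ L₀.
Derive L from L₀ (diff closure).
L = 1 + (-1 - 4·x - 6·x^2 - 4·x^3)·Dx  (order 1).
h: a_k = 1, 1, -3/2, 3/2, -5/8, -9/8, 49/16, -61/16, 243/128, 395/128, …
ICs: h(0) = 1.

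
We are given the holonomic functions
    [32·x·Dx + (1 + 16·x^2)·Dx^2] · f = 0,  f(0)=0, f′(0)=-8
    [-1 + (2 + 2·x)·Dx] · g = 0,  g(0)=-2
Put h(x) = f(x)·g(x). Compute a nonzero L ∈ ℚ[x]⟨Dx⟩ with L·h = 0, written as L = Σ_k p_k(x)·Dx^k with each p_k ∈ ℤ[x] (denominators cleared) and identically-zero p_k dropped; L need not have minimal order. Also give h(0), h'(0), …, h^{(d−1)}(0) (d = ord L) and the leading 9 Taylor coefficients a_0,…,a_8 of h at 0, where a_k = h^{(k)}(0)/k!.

L = (3 - 64·x - 16·x^2) + (-4 + 124·x + 192·x^2 + 64·x^3)·Dx + (4 + 8·x + 68·x^2 + 128·x^3 + 64·x^4)·Dx^2  (order 2).
h: a_k = 0, 16, 8, -262/3, -125/3, 99509/120, 97129/240, -63582493/6720, -62254327/13440, …
ICs: h(0) = 0, h′(0) = 16.

f: a_k = 0, -8, 0, 128/3, 0, -2048/5, 0, 32768/7, 0, …
g: a_k = -2, -1, 1/4, -1/8, 5/64, -7/128, 21/512, -33/1024, 429/16384, …
h₀=f·g: eliminate ⇒ L₀, order ≤ 2·1.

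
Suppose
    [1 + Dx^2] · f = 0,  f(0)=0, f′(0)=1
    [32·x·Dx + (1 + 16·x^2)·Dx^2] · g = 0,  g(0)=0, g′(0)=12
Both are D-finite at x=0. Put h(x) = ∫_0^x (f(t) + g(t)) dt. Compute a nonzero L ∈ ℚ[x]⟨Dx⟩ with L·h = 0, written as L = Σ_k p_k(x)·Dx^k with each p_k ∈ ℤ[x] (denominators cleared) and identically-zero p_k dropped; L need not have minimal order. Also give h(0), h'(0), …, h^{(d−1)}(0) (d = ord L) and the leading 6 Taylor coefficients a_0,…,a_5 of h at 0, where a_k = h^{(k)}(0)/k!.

f: a_k = 0, 1, 0, -1/6, 0, 1/120, …
g: a_k = 0, 12, 0, -64, 0, 3072/5, …
Sum ⇒ L₀ = lclm(L_f,L_g) in ℚ(x)⟨Dx⟩.
h=∫₀ˣh₀: take L = L₀·Dx.
L = (-6112·x + 99328·x^3 + 8192·x^5)·Dx^2 + (-31 + 1072·x^2 + 25344·x^4 + 4096·x^6)·Dx^3 + (-6112·x + 99328·x^3 + 8192·x^5)·Dx^4 + (-31 + 1072·x^2 + 25344·x^4 + 4096·x^6)·Dx^5  (order 5).
h: a_k = 0, 0, 13/2, 0, -385/24, 0, …
ICs: h(0) = 0, h′(0) = 0, h′′(0) = 13, h′′′(0) = 0, h′′′′(0) = -385.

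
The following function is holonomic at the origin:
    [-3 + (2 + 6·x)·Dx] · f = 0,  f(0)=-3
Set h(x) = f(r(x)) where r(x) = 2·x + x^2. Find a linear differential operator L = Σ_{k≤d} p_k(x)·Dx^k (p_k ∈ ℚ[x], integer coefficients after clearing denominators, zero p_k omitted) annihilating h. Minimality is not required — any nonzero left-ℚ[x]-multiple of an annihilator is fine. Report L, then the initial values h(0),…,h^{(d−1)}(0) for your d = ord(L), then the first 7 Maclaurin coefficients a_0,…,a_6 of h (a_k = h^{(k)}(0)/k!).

L = (-3 - 3·x) + (1 + 6·x + 3·x^2)·Dx  (order 1).
h: a_k = -3, -9, 9, -27, 189/2, -729/2, 2997/2, …
ICs: h(0) = -3.

f: a_k = -3, -9/2, 27/8, -81/16, 1215/128, -5103/256, 45927/1024, …
Substitute x→r, Dx→(1/r')Dx; clear ⇒ L₀.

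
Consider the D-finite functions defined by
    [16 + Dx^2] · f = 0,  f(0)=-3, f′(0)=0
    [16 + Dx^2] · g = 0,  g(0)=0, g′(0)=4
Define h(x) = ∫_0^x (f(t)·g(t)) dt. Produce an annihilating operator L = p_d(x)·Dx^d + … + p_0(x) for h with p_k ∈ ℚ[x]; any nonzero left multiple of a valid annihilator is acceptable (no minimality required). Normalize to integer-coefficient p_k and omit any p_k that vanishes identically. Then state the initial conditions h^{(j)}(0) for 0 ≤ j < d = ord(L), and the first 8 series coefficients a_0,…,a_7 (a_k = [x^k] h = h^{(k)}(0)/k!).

f: a_k = -3, 0, 24, 0, -32, 0, 256/15, 0, …
g: a_k = 0, 4, 0, -32/3, 0, 128/15, 0, -1024/315, …
Product ⇒ symmetric product L₀, ord ≤ 4.
∫: right-multiply L₀ by Dx.
L = 64·Dx^2 + Dx^4  (order 4).
h: a_k = 0, 0, -6, 0, 32, 0, -1024/15, 0, …
ICs: h(0) = 0, h′(0) = 0, h′′(0) = -12, h′′′(0) = 0.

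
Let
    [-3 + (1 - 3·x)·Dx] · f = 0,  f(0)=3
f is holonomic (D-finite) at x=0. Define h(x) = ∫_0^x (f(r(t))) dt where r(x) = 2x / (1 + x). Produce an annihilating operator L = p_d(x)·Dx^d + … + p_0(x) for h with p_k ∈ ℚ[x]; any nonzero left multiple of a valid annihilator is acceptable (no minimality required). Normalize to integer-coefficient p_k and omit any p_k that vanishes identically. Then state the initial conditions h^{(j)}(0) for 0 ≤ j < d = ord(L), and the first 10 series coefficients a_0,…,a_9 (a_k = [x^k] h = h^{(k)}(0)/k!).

f: a_k = 3, 9, 27, 81, 243, 729, 2187, 6561, 19683, 59049, …
h₀=f(r): pull back L_f along r ⇒ L₀.
∫: right-multiply L₀ by Dx.
L = 6·Dx + (-1 + 4·x + 5·x^2)·Dx^2  (order 2).
h: a_k = 0, 3, 9, 30, 225/2, 450, 1875, 56250/7, 140625/4, 156250, …
ICs: h(0) = 0, h′(0) = 3.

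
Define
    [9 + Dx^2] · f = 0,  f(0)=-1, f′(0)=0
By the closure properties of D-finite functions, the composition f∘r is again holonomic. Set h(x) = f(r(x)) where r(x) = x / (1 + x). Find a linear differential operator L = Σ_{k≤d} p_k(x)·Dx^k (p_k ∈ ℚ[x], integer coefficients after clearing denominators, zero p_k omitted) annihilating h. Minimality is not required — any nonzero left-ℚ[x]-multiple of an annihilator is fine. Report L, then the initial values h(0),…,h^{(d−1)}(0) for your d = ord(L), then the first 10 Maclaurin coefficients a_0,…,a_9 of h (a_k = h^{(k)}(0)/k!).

f: a_k = -1, 0, 9/2, 0, -27/8, 0, 81/80, 0, -729/4480, 0, …
Substitute x→r, Dx→(1/r')Dx; clear ⇒ L₀.
L = 9 + (2 + 6·x + 6·x^2 + 2·x^3)·Dx + (1 + 4·x + 6·x^2 + 4·x^3 + x^4)·Dx^2  (order 2).
h: a_k = -1, 0, 9/2, -9, 81/8, -9/2, -819/80, 1377/40, -293553/4480, 54657/560, …
ICs: h(0) = -1, h′(0) = 0.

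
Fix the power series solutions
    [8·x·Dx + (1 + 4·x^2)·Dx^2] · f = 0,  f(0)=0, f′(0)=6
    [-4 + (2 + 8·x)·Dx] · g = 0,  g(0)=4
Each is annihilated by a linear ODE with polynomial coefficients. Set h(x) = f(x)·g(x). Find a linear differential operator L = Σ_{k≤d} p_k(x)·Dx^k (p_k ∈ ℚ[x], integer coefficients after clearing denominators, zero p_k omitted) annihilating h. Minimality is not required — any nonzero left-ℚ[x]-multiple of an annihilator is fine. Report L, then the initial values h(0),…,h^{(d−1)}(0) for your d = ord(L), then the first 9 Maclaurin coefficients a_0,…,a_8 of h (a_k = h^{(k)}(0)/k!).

f: a_k = 0, 6, 0, -8, 0, 96/5, 0, -384/7, 0, …
g: a_k = 4, 8, -8, 16, -40, 112, -336, 1056, -3432, …
Sym-product of L_f,L_g gives L₀ (≤ ord 2).
L = (12 - 16·x - 16·x^2) + (-4 - 8·x + 48·x^2 + 64·x^3)·Dx + (1 + 8·x + 20·x^2 + 32·x^3 + 64·x^4)·Dx^2  (order 2).
h: a_k = 0, 24, 48, -80, 32, -496/5, 3488/5, -72416/35, 185792/35, …
ICs: h(0) = 0, h′(0) = 24.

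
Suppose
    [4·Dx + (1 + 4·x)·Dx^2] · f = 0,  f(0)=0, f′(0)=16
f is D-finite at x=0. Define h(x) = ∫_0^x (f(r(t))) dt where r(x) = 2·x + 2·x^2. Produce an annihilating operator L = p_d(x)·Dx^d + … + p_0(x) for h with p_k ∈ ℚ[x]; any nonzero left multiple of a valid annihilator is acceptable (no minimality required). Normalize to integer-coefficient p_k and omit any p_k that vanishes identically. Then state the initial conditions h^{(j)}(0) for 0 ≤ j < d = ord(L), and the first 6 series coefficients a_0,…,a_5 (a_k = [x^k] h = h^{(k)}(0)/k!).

L = (6 + 16·x + 16·x^2)·Dx^2 + (1 + 10·x + 24·x^2 + 16·x^3)·Dx^3  (order 3).
h: a_k = 0, 0, 16, -32, 320/3, -2176/5, …
ICs: h(0) = 0, h′(0) = 0, h′′(0) = 32.

f: a_k = 0, 16, -32, 256/3, -256, 4096/5, …
f∘r: x↦r, Dx↦Dx/r' in L_f ⇒ L₀.
Integrate: L := L₀·Dx.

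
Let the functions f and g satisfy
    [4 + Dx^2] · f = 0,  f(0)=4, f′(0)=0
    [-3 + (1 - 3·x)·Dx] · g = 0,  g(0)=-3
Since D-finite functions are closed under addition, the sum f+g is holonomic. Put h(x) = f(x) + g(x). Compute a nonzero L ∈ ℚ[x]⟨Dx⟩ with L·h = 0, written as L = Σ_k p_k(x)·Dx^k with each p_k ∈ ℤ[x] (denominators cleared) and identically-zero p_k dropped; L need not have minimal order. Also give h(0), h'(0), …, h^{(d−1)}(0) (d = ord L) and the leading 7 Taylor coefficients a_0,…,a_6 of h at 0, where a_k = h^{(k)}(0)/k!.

f: a_k = 4, 0, -8, 0, 8/3, 0, -16/45, …
g: a_k = -3, -9, -27, -81, -243, -729, -2187, …
h₀=f+g: left-lcm gives L₀, ord ≤ 3.
L = (-348 + 144·x - 216·x^2) + (44 - 180·x + 216·x^2 - 216·x^3)·Dx + (-87 + 36·x - 54·x^2)·Dx^2 + (11 - 45·x + 54·x^2 - 54·x^3)·Dx^3  (order 3).
h: a_k = 1, -9, -35, -81, -721/3, -729, -98431/45, …
ICs: h(0) = 1, h′(0) = -9, h′′(0) = -70.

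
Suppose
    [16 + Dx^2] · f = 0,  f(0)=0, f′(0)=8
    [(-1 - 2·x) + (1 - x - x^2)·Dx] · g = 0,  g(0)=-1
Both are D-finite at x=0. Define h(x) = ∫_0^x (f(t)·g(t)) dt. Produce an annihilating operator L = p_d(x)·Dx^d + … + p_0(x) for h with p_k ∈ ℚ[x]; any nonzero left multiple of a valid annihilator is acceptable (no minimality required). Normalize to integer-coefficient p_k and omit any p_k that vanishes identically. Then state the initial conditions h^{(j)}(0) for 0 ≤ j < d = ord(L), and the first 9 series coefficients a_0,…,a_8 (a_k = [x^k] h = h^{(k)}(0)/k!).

L = (-14 + 16·x + 16·x^2)·Dx + (2 + 4·x)·Dx^2 + (-1 + x + x^2)·Dx^3  (order 3).
h: a_k = 0, 0, -4, -8/3, 4/3, -8/15, -12/5, -256/105, -983/315, …
ICs: h(0) = 0, h′(0) = 0, h′′(0) = -8.

f: a_k = 0, 8, 0, -64/3, 0, 256/15, 0, -2048/315, 0, …
g: a_k = -1, -1, -2, -3, -5, -8, -13, -21, -34, …
L₀ := L_f ⊗_s L_g (sym. prod.), ord ≤ 2.
∫: right-multiply L₀ by Dx.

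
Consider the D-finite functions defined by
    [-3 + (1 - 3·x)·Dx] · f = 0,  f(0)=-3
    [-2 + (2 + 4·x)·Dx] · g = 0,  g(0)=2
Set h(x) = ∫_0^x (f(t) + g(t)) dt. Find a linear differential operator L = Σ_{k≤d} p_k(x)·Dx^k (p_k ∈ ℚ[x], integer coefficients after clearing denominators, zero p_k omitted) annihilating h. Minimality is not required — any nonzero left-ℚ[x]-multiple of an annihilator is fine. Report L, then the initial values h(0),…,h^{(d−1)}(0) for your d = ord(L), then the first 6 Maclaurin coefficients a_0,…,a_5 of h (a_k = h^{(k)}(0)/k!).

f: a_k = -3, -9, -27, -81, -243, -729, …
g: a_k = 2, 2, -1, 1, -5/4, 7/4, …
h₀=f+g: left-lcm gives L₀, ord ≤ 2.
∫: right-multiply L₀ by Dx.
L = (-42 - 54·x)·Dx + (38 + 132·x + 162·x^2)·Dx^2 + (-4 - 14·x + 42·x^2 + 108·x^3)·Dx^3  (order 3).
h: a_k = 0, -1, -7/2, -28/3, -20, -977/20, …
ICs: h(0) = 0, h′(0) = -1, h′′(0) = -7.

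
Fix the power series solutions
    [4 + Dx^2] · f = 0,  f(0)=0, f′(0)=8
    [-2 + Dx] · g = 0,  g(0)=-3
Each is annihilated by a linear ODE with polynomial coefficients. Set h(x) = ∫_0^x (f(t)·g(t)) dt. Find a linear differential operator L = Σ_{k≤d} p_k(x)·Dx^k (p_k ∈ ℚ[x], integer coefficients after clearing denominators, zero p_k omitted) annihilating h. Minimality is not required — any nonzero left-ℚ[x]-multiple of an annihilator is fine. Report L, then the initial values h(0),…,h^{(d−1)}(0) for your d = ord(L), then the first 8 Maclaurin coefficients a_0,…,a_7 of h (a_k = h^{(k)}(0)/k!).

L = 8·Dx - 4·Dx^2 + Dx^3  (order 3).
h: a_k = 0, 0, -12, -16, -8, 0, 32/15, 128/105, …
ICs: h(0) = 0, h′(0) = 0, h′′(0) = -24.

f: a_k = 0, 8, 0, -16/3, 0, 16/15, 0, -32/315, …
g: a_k = -3, -6, -6, -4, -2, -4/5, -4/15, -8/105, …
Product ⇒ symmetric product L₀, ord ≤ 2.
h=∫h₀ ⇒ L = L₀·Dx.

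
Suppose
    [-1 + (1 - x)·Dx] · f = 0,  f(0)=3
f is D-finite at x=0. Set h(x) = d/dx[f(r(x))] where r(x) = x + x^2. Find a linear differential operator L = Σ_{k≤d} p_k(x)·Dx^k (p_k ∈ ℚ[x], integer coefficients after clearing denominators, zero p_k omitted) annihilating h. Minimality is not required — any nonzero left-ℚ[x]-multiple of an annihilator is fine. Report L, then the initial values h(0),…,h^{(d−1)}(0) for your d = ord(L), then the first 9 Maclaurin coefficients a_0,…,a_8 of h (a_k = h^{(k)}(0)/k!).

L = (4 + 6·x + 6·x^2) + (-1 - x + 3·x^2 + 2·x^3)·Dx  (order 1).
h: a_k = 3, 12, 27, 60, 120, 234, 441, 816, 1485, …
ICs: h(0) = 3.

f: a_k = 3, 3, 3, 3, 3, 3, 3, 3, 3, …
h₀=f(r): pull back L_f along r ⇒ L₀.
Differentiate: ansatz ord ≤ ord L₀ ⇒ L.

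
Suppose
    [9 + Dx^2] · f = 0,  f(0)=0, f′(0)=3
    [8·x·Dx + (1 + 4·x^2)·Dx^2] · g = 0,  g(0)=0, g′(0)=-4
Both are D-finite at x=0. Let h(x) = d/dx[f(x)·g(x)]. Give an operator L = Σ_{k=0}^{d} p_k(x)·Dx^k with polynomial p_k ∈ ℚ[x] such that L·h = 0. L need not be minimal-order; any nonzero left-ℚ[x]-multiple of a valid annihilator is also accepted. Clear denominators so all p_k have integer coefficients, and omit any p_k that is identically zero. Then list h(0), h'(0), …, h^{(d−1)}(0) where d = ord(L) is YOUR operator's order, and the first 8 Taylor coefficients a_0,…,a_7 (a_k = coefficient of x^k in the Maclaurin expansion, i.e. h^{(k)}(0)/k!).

f: a_k = 0, 3, 0, -9/2, 0, 81/40, 0, -243/560, …
g: a_k = 0, -4, 0, 16/3, 0, -64/5, 0, 256/7, …
Sym-product of L_f,L_g gives L₀ (≤ ord 4).
h=h₀': d/dx-closure on L₀ ⇒ L.
L = (134325 + 1685016·x^2 + 9665136·x^4 + 17604864·x^6 + 22954752·x^8 + 28366848·x^10 + 26873856·x^12) + (77328·x + 1187136·x^3 + 5460480·x^5 + 10782720·x^7 + 14929920·x^9 + 11943936·x^11)·Dx + (17850 + 242160·x^2 + 1468896·x^4 + 3414528·x^6 + 5764608·x^8 + 7630848·x^10 + 5971968·x^12)·Dx^2 + (8592·x + 131904·x^3 + 606720·x^5 + 1198080·x^7 + 1658880·x^9 + 1327104·x^11)·Dx^3 + (325 + 6104·x^2 + 43888·x^4 + 162048·x^6 + 357120·x^8 + 497664·x^10 + 331776·x^12)·Dx^4  (order 4).
h: a_k = 0, -24, 0, 136, 0, -423, 0, 7194/5, …
ICs: h(0) = 0, h′(0) = -24, h′′(0) = 0, h′′′(0) = 816.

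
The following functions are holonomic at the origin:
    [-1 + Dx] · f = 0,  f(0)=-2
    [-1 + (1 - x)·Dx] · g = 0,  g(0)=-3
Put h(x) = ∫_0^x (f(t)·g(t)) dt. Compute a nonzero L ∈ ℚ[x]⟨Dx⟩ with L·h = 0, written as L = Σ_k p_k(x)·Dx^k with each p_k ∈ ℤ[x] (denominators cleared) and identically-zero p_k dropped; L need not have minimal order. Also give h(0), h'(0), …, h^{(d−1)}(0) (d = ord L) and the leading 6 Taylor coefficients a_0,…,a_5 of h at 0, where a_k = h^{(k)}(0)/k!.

L = (2 - x)·Dx + (-1 + x)·Dx^2  (order 2).
h: a_k = 0, 6, 6, 5, 4, 13/4, …
ICs: h(0) = 0, h′(0) = 6.

f: a_k = -2, -2, -1, -1/3, -1/12, -1/60, …
g: a_k = -3, -3, -3, -3, -3, -3, …
h₀=f·g: eliminate ⇒ L₀, order ≤ 1·1.
∫: right-multiply L₀ by Dx.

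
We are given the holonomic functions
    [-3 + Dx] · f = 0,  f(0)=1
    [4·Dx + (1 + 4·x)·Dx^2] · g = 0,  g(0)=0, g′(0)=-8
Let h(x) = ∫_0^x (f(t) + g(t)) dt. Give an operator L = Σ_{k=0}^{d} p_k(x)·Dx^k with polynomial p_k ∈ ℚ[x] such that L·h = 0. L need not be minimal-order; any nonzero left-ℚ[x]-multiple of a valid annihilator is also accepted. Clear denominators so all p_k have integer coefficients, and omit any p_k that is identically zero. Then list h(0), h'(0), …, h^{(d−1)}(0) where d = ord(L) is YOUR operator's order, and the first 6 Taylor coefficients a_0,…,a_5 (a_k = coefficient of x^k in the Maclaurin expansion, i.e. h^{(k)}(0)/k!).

f: a_k = 1, 3, 9/2, 9/2, 27/8, 81/40, …
g: a_k = 0, -8, 16, -128/3, 128, -2048/5, …
f+g: L₀ = lclm(L_f,L_g), ord ≤ 1+2.
h=∫h₀ ⇒ L = L₀·Dx.
L = (-132 - 144·x)·Dx^2 + (23 - 72·x - 144·x^2)·Dx^3 + (7 + 40·x + 48·x^2)·Dx^4  (order 4).
h: a_k = 0, 1, -5/2, 41/6, -229/24, 1051/40, …
ICs: h(0) = 0, h′(0) = 1, h′′(0) = -5, h′′′(0) = 41.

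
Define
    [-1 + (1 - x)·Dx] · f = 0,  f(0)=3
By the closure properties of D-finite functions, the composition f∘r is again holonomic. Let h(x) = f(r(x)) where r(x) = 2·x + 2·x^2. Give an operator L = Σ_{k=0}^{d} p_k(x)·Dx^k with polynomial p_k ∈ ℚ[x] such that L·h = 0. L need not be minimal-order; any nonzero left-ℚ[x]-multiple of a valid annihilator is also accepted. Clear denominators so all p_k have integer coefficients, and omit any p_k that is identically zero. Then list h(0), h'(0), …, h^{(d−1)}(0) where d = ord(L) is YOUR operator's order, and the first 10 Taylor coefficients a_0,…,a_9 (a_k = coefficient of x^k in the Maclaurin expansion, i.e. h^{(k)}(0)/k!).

f: a_k = 3, 3, 3, 3, 3, 3, 3, 3, 3, 3, …
L₀ from L_f via x↦r, Dx↦r'^{-1}Dx.
L = (2 + 4·x) + (-1 + 2·x + 2·x^2)·Dx  (order 1).
h: a_k = 3, 6, 18, 48, 132, 360, 984, 2688, 7344, 20064, …
ICs: h(0) = 3.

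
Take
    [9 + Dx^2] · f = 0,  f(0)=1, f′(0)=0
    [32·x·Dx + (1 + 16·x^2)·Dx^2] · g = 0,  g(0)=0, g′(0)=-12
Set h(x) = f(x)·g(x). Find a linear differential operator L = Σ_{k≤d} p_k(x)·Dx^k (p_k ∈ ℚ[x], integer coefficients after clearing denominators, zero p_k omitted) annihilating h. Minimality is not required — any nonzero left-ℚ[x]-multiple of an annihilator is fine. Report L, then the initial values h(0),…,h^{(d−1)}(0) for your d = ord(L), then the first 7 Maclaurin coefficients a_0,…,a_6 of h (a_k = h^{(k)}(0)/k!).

f: a_k = 1, 0, -9/2, 0, 27/8, 0, -81/80, …
g: a_k = 0, -12, 0, 64, 0, -3072/5, 0, …
Sym-product of L_f,L_g gives L₀ (≤ ord 4).
L = (16425 + 696384·x^2 + 2778624·x^4 + 11943936·x^6 + 47775744·x^8) + (23616·x + 543744·x^3 + 3981312·x^5 + 21233664·x^7)·Dx + (2050 + 87168·x^2 + 470016·x^4 + 2654208·x^6 + 10616832·x^8)·Dx^2 + (2624·x + 60416·x^3 + 442368·x^5 + 2359296·x^7)·Dx^3 + (25 + 1088·x^2 + 17920·x^4 + 147456·x^6 + 589824·x^8)·Dx^4  (order 4).
h: a_k = 0, -12, 0, 118, 0, -9429/10, 0, …
ICs: h(0) = 0, h′(0) = -12, h′′(0) = 0, h′′′(0) = 708.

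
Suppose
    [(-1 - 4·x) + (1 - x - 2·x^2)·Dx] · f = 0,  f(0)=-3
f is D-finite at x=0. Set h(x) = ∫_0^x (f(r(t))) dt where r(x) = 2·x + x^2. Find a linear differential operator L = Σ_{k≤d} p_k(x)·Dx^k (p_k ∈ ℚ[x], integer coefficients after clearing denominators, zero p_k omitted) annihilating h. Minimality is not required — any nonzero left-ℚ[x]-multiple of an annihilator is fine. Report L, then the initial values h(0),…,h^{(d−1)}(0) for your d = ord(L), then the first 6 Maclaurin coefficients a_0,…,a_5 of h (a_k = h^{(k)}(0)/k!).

f: a_k = -3, -3, -9, -15, -33, -63, …
Substitute x→r, Dx→(1/r')Dx; clear ⇒ L₀.
Integrate: L := L₀·Dx.
L = (2 + 16·x + 8·x^2)·Dx + (-1 + 3·x + 6·x^2 + 2·x^3)·Dx^2  (order 2).
h: a_k = 0, -3, -3, -13, -39, -717/5, …
ICs: h(0) = 0, h′(0) = -3.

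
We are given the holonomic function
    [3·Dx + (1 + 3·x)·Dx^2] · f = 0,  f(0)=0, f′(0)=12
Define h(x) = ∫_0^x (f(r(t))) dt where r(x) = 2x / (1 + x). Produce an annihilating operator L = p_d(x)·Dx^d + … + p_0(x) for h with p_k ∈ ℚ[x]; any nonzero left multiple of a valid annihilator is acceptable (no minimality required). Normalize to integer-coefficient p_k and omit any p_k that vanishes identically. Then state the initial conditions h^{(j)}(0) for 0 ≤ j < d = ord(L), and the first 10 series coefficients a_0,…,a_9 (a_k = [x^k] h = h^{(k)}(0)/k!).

L = (8 + 14·x)·Dx^2 + (1 + 8·x + 7·x^2)·Dx^3  (order 3).
h: a_k = 0, 0, 12, -32, 114, -480, 11204/5, -78432/7, 411771/7, -960800/3, …
ICs: h(0) = 0, h′(0) = 0, h′′(0) = 24.

f: a_k = 0, 12, -18, 36, -81, 972/5, -486, 8748/7, -6561/2, 8748, …
f∘r: x↦r, Dx↦Dx/r' in L_f ⇒ L₀.
Integrate: L := L₀·Dx.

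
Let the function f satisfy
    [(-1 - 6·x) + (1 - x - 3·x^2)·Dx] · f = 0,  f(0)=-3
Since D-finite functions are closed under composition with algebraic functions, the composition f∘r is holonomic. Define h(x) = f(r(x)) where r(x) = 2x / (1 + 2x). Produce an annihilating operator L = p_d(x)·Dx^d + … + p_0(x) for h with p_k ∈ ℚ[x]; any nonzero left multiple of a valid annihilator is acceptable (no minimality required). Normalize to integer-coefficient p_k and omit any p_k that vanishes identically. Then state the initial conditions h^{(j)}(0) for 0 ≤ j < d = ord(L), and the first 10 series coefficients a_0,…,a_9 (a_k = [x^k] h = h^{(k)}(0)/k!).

f: a_k = -3, -3, -12, -21, -57, -120, -291, -651, -1524, -3477, …
L₀ from L_f via x↦r, Dx↦r'^{-1}Dx.
L = (2 + 28·x) + (-1 - 4·x + 8·x^2 + 24·x^3)·Dx  (order 1).
h: a_k = -3, -6, -36, 0, -432, 864, -6912, 24192, -131328, 552960, …
ICs: h(0) = -3.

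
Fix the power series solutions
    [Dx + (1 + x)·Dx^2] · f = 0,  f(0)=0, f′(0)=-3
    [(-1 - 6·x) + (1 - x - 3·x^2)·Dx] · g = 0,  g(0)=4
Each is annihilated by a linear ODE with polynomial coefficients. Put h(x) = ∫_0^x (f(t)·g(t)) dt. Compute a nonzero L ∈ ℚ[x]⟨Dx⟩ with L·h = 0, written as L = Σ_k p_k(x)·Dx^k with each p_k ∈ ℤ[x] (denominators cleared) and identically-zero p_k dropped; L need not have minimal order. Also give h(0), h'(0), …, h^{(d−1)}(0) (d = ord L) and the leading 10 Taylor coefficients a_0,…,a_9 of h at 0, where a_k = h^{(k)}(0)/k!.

L = (7 + 12·x)·Dx + (1 + 15·x + 15·x^2)·Dx^2 + (-1 + 4·x^2 + 3·x^3)·Dx^3  (order 3).
h: a_k = 0, 0, -6, -2, -23/2, -61/5, -1007/30, -1912/35, -34591/280, -149381/630, …
ICs: h(0) = 0, h′(0) = 0, h′′(0) = -12.

f: a_k = 0, -3, 3/2, -1, 3/4, -3/5, 1/2, -3/7, 3/8, -1/3, …
g: a_k = 4, 4, 16, 28, 76, 160, 388, 868, 2032, 4636, …
Product ⇒ symmetric product L₀, ord ≤ 2.
h=∫₀ˣh₀: take L = L₀·Dx.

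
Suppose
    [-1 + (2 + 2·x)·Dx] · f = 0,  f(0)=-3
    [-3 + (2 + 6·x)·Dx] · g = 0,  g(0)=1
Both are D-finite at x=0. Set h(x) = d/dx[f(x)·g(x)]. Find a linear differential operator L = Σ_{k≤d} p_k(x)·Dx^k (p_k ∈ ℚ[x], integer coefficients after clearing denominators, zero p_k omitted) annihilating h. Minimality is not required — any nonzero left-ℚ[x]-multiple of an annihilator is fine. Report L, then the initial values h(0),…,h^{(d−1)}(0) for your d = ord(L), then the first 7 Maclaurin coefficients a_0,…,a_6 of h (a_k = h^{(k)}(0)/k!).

f: a_k = -3, -3/2, 3/8, -3/16, 15/128, -21/256, 63/1024, …
g: a_k = 1, 3/2, -9/8, 27/16, -405/128, 1701/256, -15309/1024, …
L₀ := L_f ⊗_s L_g (sym. prod.), ord ≤ 1.
Differentiate: ansatz ord ≤ ord L₀ ⇒ L.
L = -1 + (-2 - 11·x - 18·x^2 - 9·x^3)·Dx  (order 1).
h: a_k = -6, 3, -9, 51/2, -285/4, 1593/8, -4473/8, …
ICs: h(0) = -6.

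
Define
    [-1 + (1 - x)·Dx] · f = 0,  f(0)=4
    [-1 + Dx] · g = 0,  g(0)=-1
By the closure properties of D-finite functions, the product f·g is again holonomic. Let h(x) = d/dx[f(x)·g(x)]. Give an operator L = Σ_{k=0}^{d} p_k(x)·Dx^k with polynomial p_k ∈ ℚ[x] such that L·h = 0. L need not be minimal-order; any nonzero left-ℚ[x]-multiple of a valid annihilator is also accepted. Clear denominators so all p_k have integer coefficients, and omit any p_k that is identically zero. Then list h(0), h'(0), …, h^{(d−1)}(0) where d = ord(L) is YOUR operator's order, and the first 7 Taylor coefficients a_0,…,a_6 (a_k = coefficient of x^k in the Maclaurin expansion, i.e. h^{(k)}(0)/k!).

L = (5 - 4·x + x^2) + (-2 + 3·x - x^2)·Dx  (order 1).
h: a_k = -8, -20, -32, -130/3, -163/3, -1957/30, -685/9, …
ICs: h(0) = -8.

f: a_k = 4, 4, 4, 4, 4, 4, 4, …
g: a_k = -1, -1, -1/2, -1/6, -1/24, -1/120, -1/720, …
Product ⇒ symmetric product L₀, ord ≤ 1.
h=h₀': d/dx-closure on L₀ ⇒ L.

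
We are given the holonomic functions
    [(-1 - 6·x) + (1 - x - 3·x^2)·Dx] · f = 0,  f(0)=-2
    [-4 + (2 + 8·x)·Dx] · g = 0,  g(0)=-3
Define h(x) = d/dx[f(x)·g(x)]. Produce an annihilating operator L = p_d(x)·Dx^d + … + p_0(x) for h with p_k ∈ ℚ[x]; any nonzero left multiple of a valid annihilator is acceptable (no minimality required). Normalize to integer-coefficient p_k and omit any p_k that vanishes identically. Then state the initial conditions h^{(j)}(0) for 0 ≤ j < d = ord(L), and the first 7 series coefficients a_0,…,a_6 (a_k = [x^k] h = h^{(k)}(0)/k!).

f: a_k = -2, -2, -8, -14, -38, -80, -194, …
g: a_k = -3, -6, 6, -12, 30, -84, 252, …
Sym-product of L_f,L_g gives L₀ (≤ ord 1).
h=h₀': d/dx-closure on L₀ ⇒ L.
L = (8 + 126·x + 390·x^2 + 480·x^3 + 540·x^4) + (-3 - 17·x - 21·x^2 + 38·x^3 + 222·x^4 + 216·x^5)·Dx  (order 1).
h: a_k = 18, 48, 306, 456, 2940, 2556, 26418, …
ICs: h(0) = 18.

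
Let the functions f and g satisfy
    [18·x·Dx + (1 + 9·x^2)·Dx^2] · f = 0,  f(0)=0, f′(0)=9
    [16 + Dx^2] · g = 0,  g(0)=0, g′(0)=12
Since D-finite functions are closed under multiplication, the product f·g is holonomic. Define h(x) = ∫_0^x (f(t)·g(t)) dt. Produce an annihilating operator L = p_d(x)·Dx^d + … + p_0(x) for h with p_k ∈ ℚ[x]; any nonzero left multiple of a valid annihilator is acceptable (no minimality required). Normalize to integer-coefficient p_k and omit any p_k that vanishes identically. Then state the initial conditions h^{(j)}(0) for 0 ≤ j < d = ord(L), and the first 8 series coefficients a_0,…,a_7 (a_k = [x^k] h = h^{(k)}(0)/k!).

L = (20800 + 494784·x^2 + 2923776·x^4 + 11943936·x^6 + 26873856·x^8)·Dx + (19584·x + 342144·x^3 + 2239488·x^5 + 6718464·x^7)·Dx^2 + (1700 + 42732·x^2 + 318816·x^4 + 1492992·x^6 + 3359232·x^8)·Dx^3 + (1224·x + 21384·x^3 + 139968·x^5 + 419904·x^7)·Dx^4 + (25 + 738·x^2 + 8505·x^4 + 46656·x^6 + 104976·x^8)·Dx^5  (order 5).
h: a_k = 0, 0, 0, 36, 0, -612/5, 0, 2844/7, …
ICs: h(0) = 0, h′(0) = 0, h′′(0) = 0, h′′′(0) = 216, h′′′′(0) = 0.

f: a_k = 0, 9, 0, -27, 0, 729/5, 0, -6561/7, …
g: a_k = 0, 12, 0, -32, 0, 128/5, 0, -1024/105, …
L₀ := L_f ⊗_s L_g (sym. prod.), ord ≤ 4.
h=∫h₀ ⇒ L = L₀·Dx.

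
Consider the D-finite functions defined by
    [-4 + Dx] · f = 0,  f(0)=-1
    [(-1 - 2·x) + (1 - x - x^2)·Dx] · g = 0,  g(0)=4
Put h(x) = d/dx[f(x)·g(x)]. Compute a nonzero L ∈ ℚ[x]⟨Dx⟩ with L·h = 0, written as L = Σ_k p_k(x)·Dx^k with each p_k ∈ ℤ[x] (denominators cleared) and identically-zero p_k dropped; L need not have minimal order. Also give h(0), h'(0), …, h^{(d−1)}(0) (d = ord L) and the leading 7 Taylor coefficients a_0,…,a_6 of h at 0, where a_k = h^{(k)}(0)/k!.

L = (28 - 18·x - 34·x^2 + 16·x^3 + 16·x^4) + (-5 + 7·x + 7·x^2 - 6·x^3 - 4·x^4)·Dx  (order 1).
h: a_k = -20, -112, -356, -2608/3, -5552/3, -10984/3, -312908/45, …
ICs: h(0) = -20.

f: a_k = -1, -4, -8, -32/3, -32/3, -128/15, -256/45, …
g: a_k = 4, 4, 8, 12, 20, 32, 52, …
f·g: L₀ = L_f ⊗_s L_g, ord ≤ 1·1.
Derive L from L₀ (diff closure).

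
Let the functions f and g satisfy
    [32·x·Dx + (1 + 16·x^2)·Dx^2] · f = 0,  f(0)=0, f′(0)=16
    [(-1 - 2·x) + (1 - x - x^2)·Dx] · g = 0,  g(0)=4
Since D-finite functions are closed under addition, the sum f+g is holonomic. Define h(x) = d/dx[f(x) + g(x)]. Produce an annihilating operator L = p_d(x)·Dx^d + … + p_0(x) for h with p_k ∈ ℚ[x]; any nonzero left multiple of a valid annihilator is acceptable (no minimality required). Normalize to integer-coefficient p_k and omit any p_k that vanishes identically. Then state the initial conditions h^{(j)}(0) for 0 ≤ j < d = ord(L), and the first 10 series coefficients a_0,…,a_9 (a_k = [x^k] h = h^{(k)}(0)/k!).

L = (64 - 256·x - 3904·x^2 - 6912·x^3 - 9696·x^4 - 1536·x^6) + (-25 - 24·x + 542·x^2 - 780·x^3 - 6800·x^4 - 6560·x^5 - 768·x^6 - 1536·x^7)·Dx + (2 + 17·x + 62·x^2 + 202·x^3 + 445·x^4 - 1136·x^5 - 576·x^6 - 256·x^7 - 256·x^8)·Dx^2  (order 2).
h: a_k = 20, 16, -220, 80, 4256, 312, -64948, 1088, 1050556, 3560, …
ICs: h(0) = 20, h′(0) = 16.

f: a_k = 0, 16, 0, -256/3, 0, 4096/5, 0, -65536/7, 0, 1048576/9, …
g: a_k = 4, 4, 8, 12, 20, 32, 52, 84, 136, 220, …
L₀ := lclm(L_f,L_g); ord L₀ ≤ 2+1.
h₀' ⇒ L via d/dx closure of L₀.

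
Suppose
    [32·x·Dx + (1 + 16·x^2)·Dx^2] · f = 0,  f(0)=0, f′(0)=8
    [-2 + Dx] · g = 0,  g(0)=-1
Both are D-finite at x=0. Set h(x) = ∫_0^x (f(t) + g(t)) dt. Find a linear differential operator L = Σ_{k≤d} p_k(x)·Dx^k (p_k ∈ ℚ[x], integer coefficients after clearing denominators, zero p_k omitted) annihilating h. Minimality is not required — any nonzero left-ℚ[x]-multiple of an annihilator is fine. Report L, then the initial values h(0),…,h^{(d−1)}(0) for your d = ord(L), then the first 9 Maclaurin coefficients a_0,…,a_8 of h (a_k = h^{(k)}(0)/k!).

L = (32 - 64·x - 1536·x^2 - 1024·x^3)·Dx^2 + (-18 + 704·x^2 - 512·x^4)·Dx^3 + (1 + 16·x + 32·x^2 + 256·x^3 + 256·x^4)·Dx^4  (order 4).
h: a_k = 0, -1, 3, -2/3, -11, -2/15, 614/9, -4/315, -184321/315, …
ICs: h(0) = 0, h′(0) = -1, h′′(0) = 6, h′′′(0) = -4.

f: a_k = 0, 8, 0, -128/3, 0, 2048/5, 0, -32768/7, 0, …
g: a_k = -1, -2, -2, -4/3, -2/3, -4/15, -4/45, -8/315, -2/315, …
h₀=f+g: left-lcm gives L₀, ord ≤ 3.
∫: right-multiply L₀ by Dx.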